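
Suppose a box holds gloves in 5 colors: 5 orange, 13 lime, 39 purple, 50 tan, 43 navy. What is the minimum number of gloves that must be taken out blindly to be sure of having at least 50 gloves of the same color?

150

In the worst case we take at most 49 of each color, but all 5 orange, all 13 lime, all 39 purple, and all 43 navy (fewer than 49), giving 5 + 13 + 39 + 49 + 43 = 149.
One more glove then forces some color to 50, so 149 + 1 = 150.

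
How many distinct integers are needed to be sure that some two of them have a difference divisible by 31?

Use the pigeonhole principle on residue classes: two integers differ by a multiple of 31 exactly when they share a remainder mod 31.
There are 31 residue classes mod 31, so 31 integers can all lie in distinct classes.
One more integer must repeat a residue, giving a difference divisible by 31. So n = 31 + 1 = 32.

32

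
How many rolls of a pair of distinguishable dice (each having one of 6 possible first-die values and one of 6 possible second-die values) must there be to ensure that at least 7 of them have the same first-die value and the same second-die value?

There are 6 × 6 = 36 (first-die value, second-die value) combinations acting as pigeonholes.
With 36 × 6 = 216 rolls of a pair of distinguishable dice we could place exactly 6 in each, with no (first-die value, second-die value) pair reaching 7.
One more forces some (first-die value, second-die value) pair to hold 7, so 216 + 1 = 217.

217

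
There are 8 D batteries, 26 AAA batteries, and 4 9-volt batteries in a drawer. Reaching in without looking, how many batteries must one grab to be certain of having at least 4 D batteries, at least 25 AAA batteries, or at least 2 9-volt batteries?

The worst case stops just short of every target: 3 D, 24 AAA, 1 9-volt — 3 + 24 + 1 = 28 batteries.
One more battery must push some type to its target, so 28 + 1 = 29.

29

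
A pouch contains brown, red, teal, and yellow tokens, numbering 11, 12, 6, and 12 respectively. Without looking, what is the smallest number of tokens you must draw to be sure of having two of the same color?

5

The worst case takes 1 token of each color without reaching 2 of any: 4 × 1 = 4.
The next token must bring some color to 2, so 4 + 1 = 5.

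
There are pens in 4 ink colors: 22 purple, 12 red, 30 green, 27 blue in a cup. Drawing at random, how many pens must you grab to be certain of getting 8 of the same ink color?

Treat the 4 ink colors as pigeonholes.
The worst case takes 7 pens of each ink color without reaching 8 of any: 4 × 7 = 28.
The next pen must bring some ink color to 8, so 28 + 1 = 29.

29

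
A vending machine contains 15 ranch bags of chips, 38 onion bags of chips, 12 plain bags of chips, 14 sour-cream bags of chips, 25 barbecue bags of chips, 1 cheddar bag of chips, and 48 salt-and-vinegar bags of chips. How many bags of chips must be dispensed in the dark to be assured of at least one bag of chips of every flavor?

153

The hardest flavor to obtain is cheddar: we could draw every other bag of chips first — 153 − 1 = 152 bags of chips — without a single cheddar one.
The next draw must be cheddar, so 152 + 1 = 153.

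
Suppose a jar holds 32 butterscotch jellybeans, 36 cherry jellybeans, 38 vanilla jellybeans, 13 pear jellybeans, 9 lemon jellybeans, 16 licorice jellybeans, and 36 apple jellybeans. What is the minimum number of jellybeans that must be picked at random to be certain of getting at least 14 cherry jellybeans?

The worst case draws every non-cherry jellybean first: 32 + 38 + 13 + 9 + 16 + 36 = 144.
The next 14 draws are then forced to be cherry, giving 144 + 14 = 158.

158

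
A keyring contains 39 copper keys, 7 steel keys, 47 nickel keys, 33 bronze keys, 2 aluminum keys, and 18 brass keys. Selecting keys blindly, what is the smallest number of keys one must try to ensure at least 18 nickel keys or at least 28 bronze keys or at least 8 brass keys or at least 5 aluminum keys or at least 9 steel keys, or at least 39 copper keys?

99

Each of the 6 types has its own threshold; avoid all of them simultaneously.
The worst case stops just short of every target: 38 copper, all 7 steel, 17 nickel, 27 bronze, all 2 aluminum, 7 brass — 38 + 7 + 17 + 27 + 2 + 7 = 98 keys.
One more key must push some type to its target, so 98 + 1 = 99.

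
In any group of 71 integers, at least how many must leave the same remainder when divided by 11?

If each of the 11 residue classes modulo 11 held at most 6, the total would be at most 11 × 6 = 66 < 71, a contradiction.
So at least one holds ⌈71/11⌉ = 7.

7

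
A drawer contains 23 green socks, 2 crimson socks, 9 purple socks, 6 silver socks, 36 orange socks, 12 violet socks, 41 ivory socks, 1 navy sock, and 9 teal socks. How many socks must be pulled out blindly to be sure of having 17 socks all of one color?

88

Treat the 9 colors as pigeonholes.
In the worst case we take at most 16 of each color, but all 2 crimson, all 9 purple, all 6 silver, all 12 violet, all 1 navy, and all 9 teal (fewer than 16), giving 16 + 2 + 9 + 6 + 16 + 12 + 16 + 1 + 9 = 87.
One more sock then forces some color to 17, so 87 + 1 = 88.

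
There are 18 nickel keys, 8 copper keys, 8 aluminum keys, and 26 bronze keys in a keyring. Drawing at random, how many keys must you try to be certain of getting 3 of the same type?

9

Treat the 4 types as pigeonholes.
The worst case takes 2 keys of each type without reaching 3 of any: 4 × 2 = 8.
The next key must bring some type to 3, so 8 + 1 = 9.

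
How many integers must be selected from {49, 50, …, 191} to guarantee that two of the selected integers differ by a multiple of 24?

25

Group the integers by remainder mod 24; there are 24 residue classes, each nonempty in this range.
Choosing one from each class (24 integers) avoids any shared remainder.
One more choice must repeat a class, so two differ by a multiple of 24. Hence 24 + 1 = 25.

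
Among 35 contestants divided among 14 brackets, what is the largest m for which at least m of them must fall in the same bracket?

The 35 contestants fall into 14 brackets.
If each of the 14 brackets held at most 2, the total would be at most 14 × 2 = 28 < 35, a contradiction.
So at least one holds ⌈35/14⌉ = 3.

3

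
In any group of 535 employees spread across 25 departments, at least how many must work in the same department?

The 535 employees fall into 25 departments.
If each of the 25 departments held at most 21, the total would be at most 25 × 21 = 525 < 535, a contradiction.
So at least one holds ⌈535/25⌉ = 22.

22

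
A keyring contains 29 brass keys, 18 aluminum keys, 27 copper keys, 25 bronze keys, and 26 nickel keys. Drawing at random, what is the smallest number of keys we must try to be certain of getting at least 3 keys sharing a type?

11

The worst case takes 2 keys of each type without reaching 3 of any: 5 × 2 = 10.
The next key must bring some type to 3, so 10 + 1 = 11.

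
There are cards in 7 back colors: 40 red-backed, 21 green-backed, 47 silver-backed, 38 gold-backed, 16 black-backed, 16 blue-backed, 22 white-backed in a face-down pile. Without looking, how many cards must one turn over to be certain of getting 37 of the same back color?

184

In the worst case we take at most 36 of each back color, but all 21 green-backed, all 16 black-backed, all 16 blue-backed, and all 22 white-backed (fewer than 36), giving 36 + 21 + 36 + 36 + 16 + 16 + 22 = 183.
One more card then forces some back color to 37, so 183 + 1 = 184.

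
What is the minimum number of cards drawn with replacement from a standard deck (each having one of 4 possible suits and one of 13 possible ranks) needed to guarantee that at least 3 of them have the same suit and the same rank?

There are 4 × 13 = 52 (suit, rank) combinations acting as pigeonholes.
With 52 × 2 = 104 cards drawn with replacement from a standard deck we could place exactly 2 in each, with no (suit, rank) pair reaching 3.
One more forces some (suit, rank) pair to hold 3, so 104 + 1 = 105.

105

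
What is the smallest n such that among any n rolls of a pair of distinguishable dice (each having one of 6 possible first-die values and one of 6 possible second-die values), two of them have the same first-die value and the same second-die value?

37

There are 6 × 6 = 36 (first-die value, second-die value) combinations acting as pigeonholes.
With 36 rolls of a pair of distinguishable dice we could place one in each, avoiding any repeat.
One more forces some (first-die value, second-die value) pair to hold 2, so 36 + 1 = 37.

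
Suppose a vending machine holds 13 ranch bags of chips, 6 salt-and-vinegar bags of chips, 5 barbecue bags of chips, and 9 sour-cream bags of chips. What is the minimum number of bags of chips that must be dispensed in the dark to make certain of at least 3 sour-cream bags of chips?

27

To avoid sour-cream bags of chips as long as possible, exhaust the other 3 flavors first.
The worst case draws every non-sour-cream bag of chips first: 13 + 6 + 5 = 24.
The next 3 draws are then forced to be sour-cream, giving 24 + 3 = 27.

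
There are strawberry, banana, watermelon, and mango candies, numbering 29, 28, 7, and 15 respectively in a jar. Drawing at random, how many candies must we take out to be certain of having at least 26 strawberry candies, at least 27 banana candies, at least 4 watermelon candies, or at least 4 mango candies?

58

The worst case stops just short of every target: 25 strawberry, 26 banana, 3 watermelon, 3 mango — 25 + 26 + 3 + 3 = 57 candies.
One more candy must push some flavor to its target, so 57 + 1 = 58.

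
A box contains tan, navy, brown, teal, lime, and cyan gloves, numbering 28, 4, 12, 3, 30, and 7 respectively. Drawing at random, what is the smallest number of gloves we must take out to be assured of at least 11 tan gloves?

The worst case draws every non-tan glove first: 4 + 12 + 3 + 30 + 7 = 56.
The next 11 draws are then forced to be tan, giving 56 + 11 = 67.

67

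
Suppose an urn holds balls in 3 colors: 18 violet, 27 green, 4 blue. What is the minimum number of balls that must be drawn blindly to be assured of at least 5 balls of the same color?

13

The worst case takes 4 balls of each color without reaching 5 of any: 3 × 4 = 12.
The next ball must bring some color to 5, so 12 + 1 = 13.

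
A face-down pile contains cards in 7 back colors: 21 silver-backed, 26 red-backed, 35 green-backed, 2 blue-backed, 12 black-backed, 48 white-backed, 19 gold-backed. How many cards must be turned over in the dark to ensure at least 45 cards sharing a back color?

Treat the 7 back colors as pigeonholes.
In the worst case we take at most 44 of each back color, but all 21 silver-backed, all 26 red-backed, all 35 green-backed, all 2 blue-backed, all 12 black-backed, and all 19 gold-backed (fewer than 44), giving 21 + 26 + 35 + 2 + 12 + 44 + 19 = 159.
One more card then forces some back color to 45, so 159 + 1 = 160.

160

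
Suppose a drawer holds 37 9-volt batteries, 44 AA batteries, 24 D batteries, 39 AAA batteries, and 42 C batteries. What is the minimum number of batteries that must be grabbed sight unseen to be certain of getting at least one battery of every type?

163

The hardest type to obtain is D: we could draw every other battery first — 186 − 24 = 162 batteries — without a single D one.
The next draw must be D, so 162 + 1 = 163.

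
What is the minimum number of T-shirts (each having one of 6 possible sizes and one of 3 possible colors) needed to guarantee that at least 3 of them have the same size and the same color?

There are 6 × 3 = 18 (size, color) combinations acting as pigeonholes.
With 18 × 2 = 36 T-shirts we could place exactly 2 in each, with no (size, color) pair reaching 3.
One more forces some (size, color) pair to hold 3, so 36 + 1 = 37.

37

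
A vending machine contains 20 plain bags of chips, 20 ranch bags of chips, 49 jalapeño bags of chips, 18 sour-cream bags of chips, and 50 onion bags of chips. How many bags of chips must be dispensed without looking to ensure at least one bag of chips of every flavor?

140

The hardest flavor to obtain is sour-cream: we could draw every other bag of chips first — 157 − 18 = 139 bags of chips — without a single sour-cream one.
The next draw must be sour-cream, so 139 + 1 = 140.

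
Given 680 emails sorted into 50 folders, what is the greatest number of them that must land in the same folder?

14

If each of the 50 folders held at most 13, the total would be at most 50 × 13 = 650 < 680, a contradiction.
So at least one holds ⌈680/50⌉ = 14.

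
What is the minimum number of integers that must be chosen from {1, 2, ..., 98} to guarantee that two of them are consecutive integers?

Partition {1, …, 98} into 49 pairs: {1,2}, {3,4}, …, {97,98}.
Choosing 49 integers — say the 49 even numbers 2, 4, …, 98 — takes one from each pair and avoids the property.
Choosing 50 forces two into the same pair by pigeonhole, and those are consecutive. So 50.

50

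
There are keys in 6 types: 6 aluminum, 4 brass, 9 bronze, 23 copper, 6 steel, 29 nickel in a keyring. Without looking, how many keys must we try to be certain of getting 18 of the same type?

60

Treat the 6 types as pigeonholes.
In the worst case we take at most 17 of each type, but all 6 aluminum, all 4 brass, all 9 bronze, and all 6 steel (fewer than 17), giving 6 + 4 + 9 + 17 + 6 + 17 = 59.
One more key then forces some type to 18, so 59 + 1 = 60.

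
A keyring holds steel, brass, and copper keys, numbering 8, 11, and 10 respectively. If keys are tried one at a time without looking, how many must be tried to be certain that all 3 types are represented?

22

The hardest type to obtain is steel: we could draw every other key first — 29 − 8 = 21 keys — without a single steel one.
The next draw must be steel, so 21 + 1 = 22.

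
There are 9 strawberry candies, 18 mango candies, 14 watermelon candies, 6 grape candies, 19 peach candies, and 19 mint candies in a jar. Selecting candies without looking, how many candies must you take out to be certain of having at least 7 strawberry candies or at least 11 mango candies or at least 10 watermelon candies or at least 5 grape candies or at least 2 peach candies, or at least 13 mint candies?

Each of the 6 flavors has its own threshold; avoid all of them simultaneously.
The worst case stops just short of every target: 6 strawberry, 10 mango, 9 watermelon, 4 grape, 1 peach, 12 mint — 6 + 10 + 9 + 4 + 1 + 12 = 42 candies.
One more candy must push some flavor to its target, so 42 + 1 = 43.

43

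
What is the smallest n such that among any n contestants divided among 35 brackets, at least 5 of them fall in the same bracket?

There are 35 brackets acting as pigeonholes.
With 35 × 4 = 140 contestants we could place exactly 4 in each, with no class reaching 5.
One more forces some class to hold 5, so 140 + 1 = 141.

141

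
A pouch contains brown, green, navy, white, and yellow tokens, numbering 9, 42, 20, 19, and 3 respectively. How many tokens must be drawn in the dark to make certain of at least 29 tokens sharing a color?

Treat the 5 colors as pigeonholes.
In the worst case we take at most 28 of each color, but all 9 brown, all 20 navy, all 19 white, and all 3 yellow (fewer than 28), giving 9 + 28 + 20 + 19 + 3 = 79.
One more token then forces some color to 29, so 79 + 1 = 80.

80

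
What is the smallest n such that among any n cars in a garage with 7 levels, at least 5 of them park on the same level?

29

There are 7 levels acting as pigeonholes.
With 7 × 4 = 28 cars we could place exactly 4 in each, with no class reaching 5.
One more forces some class to hold 5, so 28 + 1 = 29.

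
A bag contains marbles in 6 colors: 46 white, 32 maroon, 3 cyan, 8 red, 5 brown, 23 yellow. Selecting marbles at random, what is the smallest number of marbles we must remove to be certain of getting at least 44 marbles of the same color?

115

In the worst case we take at most 43 of each color, but all 32 maroon, all 3 cyan, all 8 red, all 5 brown, and all 23 yellow (fewer than 43), giving 43 + 32 + 3 + 8 + 5 + 23 = 114.
One more marble then forces some color to 44, so 114 + 1 = 115.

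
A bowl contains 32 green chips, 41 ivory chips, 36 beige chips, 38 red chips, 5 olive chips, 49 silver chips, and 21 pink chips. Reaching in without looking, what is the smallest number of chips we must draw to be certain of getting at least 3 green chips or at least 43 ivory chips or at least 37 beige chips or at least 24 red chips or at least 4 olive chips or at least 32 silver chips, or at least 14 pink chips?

150

The worst case stops just short of every target: 2 green, all 41 ivory, 36 beige, 23 red, 3 olive, 31 silver, 13 pink — 2 + 41 + 36 + 23 + 3 + 31 + 13 = 149 chips.
One more chip must push some color to its target, so 149 + 1 = 150.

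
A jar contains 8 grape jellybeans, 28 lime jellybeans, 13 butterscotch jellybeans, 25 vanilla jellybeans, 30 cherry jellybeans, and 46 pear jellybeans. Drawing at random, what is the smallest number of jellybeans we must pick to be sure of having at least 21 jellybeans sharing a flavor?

102

In the worst case we take at most 20 of each flavor, but all 8 grape and all 13 butterscotch (fewer than 20), giving 8 + 20 + 13 + 20 + 20 + 20 = 101.
One more jellybean then forces some flavor to 21, so 101 + 1 = 102.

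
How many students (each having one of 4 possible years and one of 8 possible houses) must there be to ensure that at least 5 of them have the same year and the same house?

There are 4 × 8 = 32 (year, house) combinations acting as pigeonholes.
With 32 × 4 = 128 students we could place exactly 4 in each, with no (year, house) pair reaching 5.
One more forces some (year, house) pair to hold 5, so 128 + 1 = 129.

129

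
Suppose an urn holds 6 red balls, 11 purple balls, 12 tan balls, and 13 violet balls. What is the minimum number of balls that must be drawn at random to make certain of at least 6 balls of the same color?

Treat the 4 colors as pigeonholes.
The worst case takes 5 balls of each color without reaching 6 of any: 4 × 5 = 20.
The next ball must bring some color to 6, so 20 + 1 = 21.

21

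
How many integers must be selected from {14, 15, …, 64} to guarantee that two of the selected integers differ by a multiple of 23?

Use the pigeonhole principle on residue classes: group the integers by remainder mod 23; there are 23 residue classes, each nonempty in this range.
Choosing one from each class (23 integers) avoids any shared remainder.
One more choice must repeat a class, so two differ by a multiple of 23. Hence 23 + 1 = 24.

24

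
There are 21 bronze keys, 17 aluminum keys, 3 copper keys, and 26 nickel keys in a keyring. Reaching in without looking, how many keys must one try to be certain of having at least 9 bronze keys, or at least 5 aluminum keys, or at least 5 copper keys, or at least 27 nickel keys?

The worst case stops just short of every target: 8 bronze, 4 aluminum, all 3 copper, 26 nickel — 8 + 4 + 3 + 26 = 41 keys.
One more key must push some type to its target, so 41 + 1 = 42.

42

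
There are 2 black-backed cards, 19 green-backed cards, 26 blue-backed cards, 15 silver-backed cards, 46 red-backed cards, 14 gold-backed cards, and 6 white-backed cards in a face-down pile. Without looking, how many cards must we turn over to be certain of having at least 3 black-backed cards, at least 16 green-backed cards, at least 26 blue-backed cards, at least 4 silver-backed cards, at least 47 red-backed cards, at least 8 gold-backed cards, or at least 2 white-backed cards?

100

The worst case stops just short of every target: 2 black-backed, 15 green-backed, 25 blue-backed, 3 silver-backed, 46 red-backed, 7 gold-backed, 1 white-backed — 2 + 15 + 25 + 3 + 46 + 7 + 1 = 99 cards.
One more card must push some back color to its target, so 99 + 1 = 100.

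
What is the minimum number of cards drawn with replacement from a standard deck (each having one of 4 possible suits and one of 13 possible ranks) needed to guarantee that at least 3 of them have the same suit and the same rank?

There are 4 × 13 = 52 (suit, rank) combinations acting as pigeonholes.
With 52 × 2 = 104 cards drawn with replacement from a standard deck we could place exactly 2 in each, with no (suit, rank) pair reaching 3.
One more forces some (suit, rank) pair to hold 3, so 104 + 1 = 105.

105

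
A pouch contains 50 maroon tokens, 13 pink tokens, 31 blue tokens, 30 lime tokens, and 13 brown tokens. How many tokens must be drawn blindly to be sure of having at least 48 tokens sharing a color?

Treat the 5 colors as pigeonholes.
In the worst case we take at most 47 of each color, but all 13 pink, all 31 blue, all 30 lime, and all 13 brown (fewer than 47), giving 47 + 13 + 31 + 30 + 13 = 134.
One more token then forces some color to 48, so 134 + 1 = 135.

135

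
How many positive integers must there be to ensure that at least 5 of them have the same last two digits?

401

There are 100 possible two-digit endings acting as pigeonholes.
With 100 × 4 = 400 positive integers we could place exactly 4 in each, with no class reaching 5.
One more forces some class to hold 5, so 400 + 1 = 401.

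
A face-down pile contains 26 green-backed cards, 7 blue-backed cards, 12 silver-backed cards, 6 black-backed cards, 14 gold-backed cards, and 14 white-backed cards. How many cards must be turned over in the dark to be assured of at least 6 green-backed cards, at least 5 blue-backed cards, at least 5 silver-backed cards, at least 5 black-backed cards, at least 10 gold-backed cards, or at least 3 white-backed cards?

29

The worst case stops just short of every target: 5 green-backed, 4 blue-backed, 4 silver-backed, 4 black-backed, 9 gold-backed, 2 white-backed — 5 + 4 + 4 + 4 + 9 + 2 = 28 cards.
One more card must push some back color to its target, so 28 + 1 = 29.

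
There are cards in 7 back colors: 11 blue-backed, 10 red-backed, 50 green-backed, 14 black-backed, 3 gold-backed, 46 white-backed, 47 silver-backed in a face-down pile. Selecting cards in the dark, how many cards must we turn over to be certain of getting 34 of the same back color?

138

Treat the 7 back colors as pigeonholes.
In the worst case we take at most 33 of each back color, but all 11 blue-backed, all 10 red-backed, all 14 black-backed, and all 3 gold-backed (fewer than 33), giving 11 + 10 + 33 + 14 + 3 + 33 + 33 = 137.
One more card then forces some back color to 34, so 137 + 1 = 138.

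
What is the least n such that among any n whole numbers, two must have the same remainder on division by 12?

Two integers differ by a multiple of 12 exactly when they share a remainder mod 12.
There are 12 residue classes mod 12, so 12 integers can all lie in distinct classes.
One more integer must repeat a residue, giving a difference divisible by 12. So n = 12 + 1 = 13.

13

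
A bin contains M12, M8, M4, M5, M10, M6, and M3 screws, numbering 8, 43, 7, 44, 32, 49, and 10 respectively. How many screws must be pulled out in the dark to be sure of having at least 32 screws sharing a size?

150

In the worst case we take at most 31 of each size, but all 8 M12, all 7 M4, and all 10 M3 (fewer than 31), giving 8 + 31 + 7 + 31 + 31 + 31 + 10 = 149.
One more screw then forces some size to 32, so 149 + 1 = 150.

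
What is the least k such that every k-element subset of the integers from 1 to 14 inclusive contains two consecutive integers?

8

Partition {1, …, 14} into 7 pairs: {1,2}, {3,4}, …, {13,14}.
Choosing 7 integers — say the 7 even numbers 2, 4, …, 14 — takes one from each pair and avoids the property.
Choosing 8 forces two into the same pair by pigeonhole, and those are consecutive. So 8.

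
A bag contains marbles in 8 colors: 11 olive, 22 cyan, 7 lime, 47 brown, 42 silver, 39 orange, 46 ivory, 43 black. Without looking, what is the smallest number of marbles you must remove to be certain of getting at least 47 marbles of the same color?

257

Treat the 8 colors as pigeonholes.
In the worst case we take at most 46 of each color, but all 11 olive, all 22 cyan, all 7 lime, all 42 silver, all 39 orange, and all 43 black (fewer than 46), giving 11 + 22 + 7 + 46 + 42 + 39 + 46 + 43 = 256.
One more marble then forces some color to 47, so 256 + 1 = 257.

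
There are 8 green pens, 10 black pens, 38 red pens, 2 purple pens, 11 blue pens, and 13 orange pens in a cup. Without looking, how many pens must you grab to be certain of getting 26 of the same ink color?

Treat the 6 ink colors as pigeonholes.
In the worst case we take at most 25 of each ink color, but all 8 green, all 10 black, all 2 purple, all 11 blue, and all 13 orange (fewer than 25), giving 8 + 10 + 25 + 2 + 11 + 13 = 69.
One more pen then forces some ink color to 26, so 69 + 1 = 70.

70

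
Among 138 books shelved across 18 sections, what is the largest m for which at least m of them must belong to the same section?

The 138 books fall into 18 sections.
If each of the 18 sections held at most 7, the total would be at most 18 × 7 = 126 < 138, a contradiction.
So at least one holds ⌈138/18⌉ = 8.

8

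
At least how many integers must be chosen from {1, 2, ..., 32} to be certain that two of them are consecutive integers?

17

Partition {1, …, 32} into 16 pairs: {1,2}, {3,4}, …, {31,32}.
Choosing 16 integers — say the 16 even numbers 2, 4, …, 32 — takes one from each pair and avoids the property.
Choosing 17 forces two into the same pair by pigeonhole, and those are consecutive. So 17.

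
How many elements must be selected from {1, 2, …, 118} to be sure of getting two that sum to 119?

60

Partition {1, …, 118} into 59 pairs: {1,118}, {2,117}, …, {59,60}.
Choosing 59 integers — say the integers 1 through 59 — takes one from each pair and avoids the property.
Choosing 60 forces two into the same pair by pigeonhole, and those sum to 119. So 60.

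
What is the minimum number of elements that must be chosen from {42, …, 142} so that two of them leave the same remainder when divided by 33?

34

Use the pigeonhole principle on residue classes: group the integers by remainder mod 33; there are 33 residue classes, each nonempty in this range.
Choosing one from each class (33 integers) avoids any shared remainder.
One more choice must repeat a class, so two differ by a multiple of 33. Hence 33 + 1 = 34.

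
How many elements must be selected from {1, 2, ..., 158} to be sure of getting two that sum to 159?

80

Partition {1, …, 158} into 79 pairs: {1,158}, {2,157}, …, {79,80}.
Choosing 79 integers — say the integers 1 through 79 — takes one from each pair and avoids the property.
Choosing 80 forces two into the same pair by pigeonhole, and those sum to 159. So 80.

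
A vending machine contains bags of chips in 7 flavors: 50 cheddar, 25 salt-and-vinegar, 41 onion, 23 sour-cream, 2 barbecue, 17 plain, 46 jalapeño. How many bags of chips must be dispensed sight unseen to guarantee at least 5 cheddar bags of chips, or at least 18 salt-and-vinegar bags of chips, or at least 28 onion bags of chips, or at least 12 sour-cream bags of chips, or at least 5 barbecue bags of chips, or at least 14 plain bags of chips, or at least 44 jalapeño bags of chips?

118

Each of the 7 flavors has its own threshold; avoid all of them simultaneously.
The worst case stops just short of every target: 4 cheddar, 17 salt-and-vinegar, 27 onion, 11 sour-cream, all 2 barbecue, 13 plain, 43 jalapeño — 4 + 17 + 27 + 11 + 2 + 13 + 43 = 117 bags of chips.
One more bag of chips must push some flavor to its target, so 117 + 1 = 118.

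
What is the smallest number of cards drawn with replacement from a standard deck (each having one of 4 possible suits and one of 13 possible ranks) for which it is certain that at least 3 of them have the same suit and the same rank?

There are 4 × 13 = 52 (suit, rank) combinations acting as pigeonholes.
With 52 × 2 = 104 cards drawn with replacement from a standard deck we could place exactly 2 in each, with no (suit, rank) pair reaching 3.
One more forces some (suit, rank) pair to hold 3, so 104 + 1 = 105.

105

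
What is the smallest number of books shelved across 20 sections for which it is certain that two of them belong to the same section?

21

There are 20 sections acting as pigeonholes.
With 20 books we could place one in each, avoiding any repeat.
One more forces some class to hold 2, so 20 + 1 = 21.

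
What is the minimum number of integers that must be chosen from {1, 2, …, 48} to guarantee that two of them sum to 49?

25

Partition {1, …, 48} into 24 pairs: {1,48}, {2,47}, …, {24,25}.
Choosing 24 integers — say the integers 1 through 24 — takes one from each pair and avoids the property.
Choosing 25 forces two into the same pair by pigeonhole, and those sum to 49. So 25.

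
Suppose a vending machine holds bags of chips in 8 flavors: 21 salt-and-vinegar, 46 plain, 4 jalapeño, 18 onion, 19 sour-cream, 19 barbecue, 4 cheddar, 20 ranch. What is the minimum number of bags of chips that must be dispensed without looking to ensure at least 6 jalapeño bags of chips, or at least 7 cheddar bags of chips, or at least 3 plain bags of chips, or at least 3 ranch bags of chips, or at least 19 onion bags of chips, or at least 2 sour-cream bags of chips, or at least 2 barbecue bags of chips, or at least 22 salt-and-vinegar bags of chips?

54

The worst case stops just short of every target: 21 salt-and-vinegar, 2 plain, all 4 jalapeño, 18 onion, 1 sour-cream, 1 barbecue, all 4 cheddar, 2 ranch — 21 + 2 + 4 + 18 + 1 + 1 + 4 + 2 = 53 bags of chips.
One more bag of chips must push some flavor to its target, so 53 + 1 = 54.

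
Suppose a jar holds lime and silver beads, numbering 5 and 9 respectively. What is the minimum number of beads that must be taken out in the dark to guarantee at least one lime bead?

10

To avoid lime beads as long as possible, exhaust the other 1 color first.
The worst case draws every non-lime bead first: 9.
The next draw is then forced to be lime, giving 9 + 1 = 10.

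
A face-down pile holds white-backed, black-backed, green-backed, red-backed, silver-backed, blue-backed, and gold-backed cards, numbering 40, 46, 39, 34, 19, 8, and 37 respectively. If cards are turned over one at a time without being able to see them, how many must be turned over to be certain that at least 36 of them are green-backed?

To avoid green-backed cards as long as possible, exhaust the other 6 back colors first.
The worst case draws every non-green-backed card first: 40 + 46 + 34 + 19 + 8 + 37 = 184.
The next 36 draws are then forced to be green-backed, giving 184 + 36 = 220.

220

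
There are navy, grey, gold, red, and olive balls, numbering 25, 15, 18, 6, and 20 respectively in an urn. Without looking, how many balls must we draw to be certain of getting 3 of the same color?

The worst case takes 2 balls of each color without reaching 3 of any: 5 × 2 = 10.
The next ball must bring some color to 3, so 10 + 1 = 11.

11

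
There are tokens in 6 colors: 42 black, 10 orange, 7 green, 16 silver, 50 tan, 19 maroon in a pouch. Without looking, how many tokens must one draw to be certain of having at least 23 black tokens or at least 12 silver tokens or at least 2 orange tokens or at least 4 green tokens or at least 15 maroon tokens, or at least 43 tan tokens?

94

The worst case stops just short of every target: 22 black, 1 orange, 3 green, 11 silver, 42 tan, 14 maroon — 22 + 1 + 3 + 11 + 42 + 14 = 93 tokens.
One more token must push some color to its target, so 93 + 1 = 94.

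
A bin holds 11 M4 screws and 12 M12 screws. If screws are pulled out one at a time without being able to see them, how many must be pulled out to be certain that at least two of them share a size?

Treat the 2 sizes as pigeonholes.
The worst case takes 1 screw of each size without reaching 2 of any: 2 × 1 = 2.
The next screw must bring some size to 2, so 2 + 1 = 3.

3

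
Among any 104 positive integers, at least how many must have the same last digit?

If each of the 10 possible last digits held at most 10, the total would be at most 10 × 10 = 100 < 104, a contradiction.
So at least one holds ⌈104/10⌉ = 11.

11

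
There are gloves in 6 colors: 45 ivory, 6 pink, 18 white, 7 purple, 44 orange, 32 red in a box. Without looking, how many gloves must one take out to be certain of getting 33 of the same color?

In the worst case we take at most 32 of each color, but all 6 pink, all 18 white, and all 7 purple (fewer than 32), giving 32 + 6 + 18 + 7 + 32 + 32 = 127.
One more glove then forces some color to 33, so 127 + 1 = 128.

128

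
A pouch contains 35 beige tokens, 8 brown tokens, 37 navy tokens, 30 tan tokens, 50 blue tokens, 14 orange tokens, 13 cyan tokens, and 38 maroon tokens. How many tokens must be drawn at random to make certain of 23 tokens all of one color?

In the worst case we take at most 22 of each color, but all 8 brown, all 14 orange, and all 13 cyan (fewer than 22), giving 22 + 8 + 22 + 22 + 22 + 14 + 13 + 22 = 145.
One more token then forces some color to 23, so 145 + 1 = 146.

146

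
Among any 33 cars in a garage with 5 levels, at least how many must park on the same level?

The 33 cars fall into 5 levels.
If each of the 5 levels held at most 6, the total would be at most 5 × 6 = 30 < 33, a contradiction.
So at least one holds ⌈33/5⌉ = 7.

7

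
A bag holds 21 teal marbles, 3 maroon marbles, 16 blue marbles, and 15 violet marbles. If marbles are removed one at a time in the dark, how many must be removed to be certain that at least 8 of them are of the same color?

25

Treat the 4 colors as pigeonholes.
In the worst case we take at most 7 of each color, but all 3 maroon (fewer than 7), giving 7 + 3 + 7 + 7 = 24.
One more marble then forces some color to 8, so 24 + 1 = 25.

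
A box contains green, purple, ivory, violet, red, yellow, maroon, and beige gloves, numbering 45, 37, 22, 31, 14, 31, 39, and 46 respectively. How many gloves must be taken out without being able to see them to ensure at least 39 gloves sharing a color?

250

In the worst case we take at most 38 of each color, but all 37 purple, all 22 ivory, all 31 violet, all 14 red, and all 31 yellow (fewer than 38), giving 38 + 37 + 22 + 31 + 14 + 31 + 38 + 38 = 249.
One more glove then forces some color to 39, so 249 + 1 = 250.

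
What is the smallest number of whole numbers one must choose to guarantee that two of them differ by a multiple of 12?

Use the pigeonhole principle on residue classes: two integers differ by a multiple of 12 exactly when they share a remainder mod 12.
There are 12 residue classes mod 12, so 12 integers can all lie in distinct classes.
One more integer must repeat a residue, giving a difference divisible by 12. So n = 12 + 1 = 13.

13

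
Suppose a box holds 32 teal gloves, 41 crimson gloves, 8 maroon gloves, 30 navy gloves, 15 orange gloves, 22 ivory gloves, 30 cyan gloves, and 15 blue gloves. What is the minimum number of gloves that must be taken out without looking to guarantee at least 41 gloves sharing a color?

193

In the worst case we take at most 40 of each color, but all 32 teal, all 8 maroon, all 30 navy, all 15 orange, all 22 ivory, all 30 cyan, and all 15 blue (fewer than 40), giving 32 + 40 + 8 + 30 + 15 + 22 + 30 + 15 = 192.
One more glove then forces some color to 41, so 192 + 1 = 193.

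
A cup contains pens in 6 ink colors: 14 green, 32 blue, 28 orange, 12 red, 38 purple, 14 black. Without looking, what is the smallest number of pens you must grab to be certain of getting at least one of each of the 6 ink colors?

127

The hardest ink color to obtain is red: we could draw every other pen first — 138 − 12 = 126 pens — without a single red one.
The next draw must be red, so 126 + 1 = 127.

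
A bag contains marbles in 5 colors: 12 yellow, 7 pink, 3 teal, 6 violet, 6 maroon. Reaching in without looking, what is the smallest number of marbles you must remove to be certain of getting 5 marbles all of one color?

20

In the worst case we take at most 4 of each color, but all 3 teal (fewer than 4), giving 4 + 4 + 3 + 4 + 4 = 19.
One more marble then forces some color to 5, so 19 + 1 = 20.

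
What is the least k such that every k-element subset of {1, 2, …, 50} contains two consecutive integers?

Partition {1, …, 50} into 25 pairs: {1,2}, {3,4}, …, {49,50}.
Choosing 25 integers — say the 25 even numbers 2, 4, …, 50 — takes one from each pair and avoids the property.
Choosing 26 forces two into the same pair by pigeonhole, and those are consecutive. So 26.

26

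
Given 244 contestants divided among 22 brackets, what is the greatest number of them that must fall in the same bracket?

12

The 244 contestants fall into 22 brackets.
If each of the 22 brackets held at most 11, the total would be at most 22 × 11 = 242 < 244, a contradiction.
So at least one holds ⌈244/22⌉ = 12.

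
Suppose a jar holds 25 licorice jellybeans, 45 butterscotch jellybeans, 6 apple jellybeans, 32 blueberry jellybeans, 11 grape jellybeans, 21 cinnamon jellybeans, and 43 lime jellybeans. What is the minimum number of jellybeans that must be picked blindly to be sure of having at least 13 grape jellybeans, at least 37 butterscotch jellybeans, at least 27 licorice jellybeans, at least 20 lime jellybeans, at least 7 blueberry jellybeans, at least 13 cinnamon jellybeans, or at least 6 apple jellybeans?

The worst case stops just short of every target: all 25 licorice, 36 butterscotch, 5 apple, 6 blueberry, all 11 grape, 12 cinnamon, 19 lime — 25 + 36 + 5 + 6 + 11 + 12 + 19 = 114 jellybeans.
One more jellybean must push some flavor to its target, so 114 + 1 = 115.

115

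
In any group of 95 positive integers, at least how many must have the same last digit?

If each of the 10 possible last digits held at most 9, the total would be at most 10 × 9 = 90 < 95, a contradiction.
So at least one holds ⌈95/10⌉ = 10.

10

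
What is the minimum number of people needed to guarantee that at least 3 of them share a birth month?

25

There are 12 months of the year acting as pigeonholes.
With 12 × 2 = 24 people we could place exactly 2 in each, with no class reaching 3.
One more forces some class to hold 3, so 24 + 1 = 25.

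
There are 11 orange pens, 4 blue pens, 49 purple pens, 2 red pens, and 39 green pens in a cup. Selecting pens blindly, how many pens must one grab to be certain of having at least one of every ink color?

104

The hardest ink color to obtain is red: we could draw every other pen first — 105 − 2 = 103 pens — without a single red one.
The next draw must be red, so 103 + 1 = 104.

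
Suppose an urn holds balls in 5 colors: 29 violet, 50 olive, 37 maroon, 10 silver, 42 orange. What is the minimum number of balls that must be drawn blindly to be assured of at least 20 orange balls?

146

To avoid orange balls as long as possible, exhaust the other 4 colors first.
The worst case draws every non-orange ball first: 29 + 50 + 37 + 10 = 126.
The next 20 draws are then forced to be orange, giving 126 + 20 = 146.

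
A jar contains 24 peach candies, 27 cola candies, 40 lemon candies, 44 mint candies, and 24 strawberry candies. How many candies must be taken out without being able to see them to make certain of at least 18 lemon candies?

The worst case draws every non-lemon candy first: 24 + 27 + 44 + 24 = 119.
The next 18 draws are then forced to be lemon, giving 119 + 18 = 137.

137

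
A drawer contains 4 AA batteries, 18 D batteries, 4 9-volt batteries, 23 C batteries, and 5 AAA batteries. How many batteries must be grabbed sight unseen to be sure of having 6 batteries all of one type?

In the worst case we take at most 5 of each type, but all 4 AA and all 4 9-volt (fewer than 5), giving 4 + 5 + 4 + 5 + 5 = 23.
One more battery then forces some type to 6, so 23 + 1 = 24.

24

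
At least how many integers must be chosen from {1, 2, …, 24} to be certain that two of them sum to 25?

Partition {1, …, 24} into 12 pairs: {1,24}, {2,23}, …, {12,13}.
Choosing 12 integers — say the integers 1 through 12 — takes one from each pair and avoids the property.
Choosing 13 forces two into the same pair by pigeonhole, and those sum to 25. So 13.

13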